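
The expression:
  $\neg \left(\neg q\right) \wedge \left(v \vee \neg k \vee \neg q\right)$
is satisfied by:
  {v: True, q: True, k: False}
  {q: True, k: False, v: False}
  {v: True, k: True, q: True}


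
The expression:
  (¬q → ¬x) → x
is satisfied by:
  {x: True}


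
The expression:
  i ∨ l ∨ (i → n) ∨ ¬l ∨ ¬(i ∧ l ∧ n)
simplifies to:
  True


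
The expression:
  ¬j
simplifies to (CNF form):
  ¬j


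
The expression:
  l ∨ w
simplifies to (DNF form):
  l ∨ w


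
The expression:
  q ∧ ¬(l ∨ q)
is never true.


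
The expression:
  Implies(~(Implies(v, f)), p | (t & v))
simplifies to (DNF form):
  f | p | t | ~v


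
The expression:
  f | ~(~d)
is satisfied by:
  {d: True, f: True}
  {d: True, f: False}
  {f: True, d: False}


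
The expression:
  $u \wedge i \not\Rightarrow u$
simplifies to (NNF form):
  $\text{False}$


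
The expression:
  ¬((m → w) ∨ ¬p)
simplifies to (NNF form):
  m ∧ p ∧ ¬w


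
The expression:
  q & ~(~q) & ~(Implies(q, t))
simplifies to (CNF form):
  q & ~t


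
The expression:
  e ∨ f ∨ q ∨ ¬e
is always true.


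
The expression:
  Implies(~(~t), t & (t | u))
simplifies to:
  True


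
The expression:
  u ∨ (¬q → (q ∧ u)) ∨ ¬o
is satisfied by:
  {q: True, u: True, o: False}
  {q: True, o: False, u: False}
  {u: True, o: False, q: False}
  {u: False, o: False, q: False}
  {q: True, u: True, o: True}
  {q: True, o: True, u: False}
  {u: True, o: True, q: False}


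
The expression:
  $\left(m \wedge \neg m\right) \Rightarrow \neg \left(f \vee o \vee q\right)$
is always true.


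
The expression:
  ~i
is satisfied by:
  {i: False}


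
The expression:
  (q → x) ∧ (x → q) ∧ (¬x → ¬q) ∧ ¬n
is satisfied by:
  {n: False, q: False, x: False}
  {x: True, q: True, n: False}


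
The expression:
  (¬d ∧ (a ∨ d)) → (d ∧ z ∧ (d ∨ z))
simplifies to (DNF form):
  d ∨ ¬a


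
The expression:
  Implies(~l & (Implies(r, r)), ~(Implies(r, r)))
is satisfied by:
  {l: True}


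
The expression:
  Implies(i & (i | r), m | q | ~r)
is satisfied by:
  {q: True, m: True, i: False, r: False}
  {q: True, m: False, i: False, r: False}
  {m: True, r: False, q: False, i: False}
  {r: False, m: False, q: False, i: False}
  {r: True, q: True, m: True, i: False}
  {r: True, q: True, m: False, i: False}
  {r: True, m: True, q: False, i: False}
  {r: True, m: False, q: False, i: False}
  {i: True, q: True, m: True, r: False}
  {i: True, q: True, m: False, r: False}
  {i: True, m: True, q: False, r: False}
  {i: True, m: False, q: False, r: False}
  {r: True, i: True, q: True, m: True}
  {r: True, i: True, q: True, m: False}
  {r: True, i: True, m: True, q: False}


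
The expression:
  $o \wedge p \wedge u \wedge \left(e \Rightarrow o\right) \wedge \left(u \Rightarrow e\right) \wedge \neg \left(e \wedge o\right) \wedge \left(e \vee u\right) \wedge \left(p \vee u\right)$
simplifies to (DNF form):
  $\text{False}$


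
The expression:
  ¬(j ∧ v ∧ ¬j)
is always true.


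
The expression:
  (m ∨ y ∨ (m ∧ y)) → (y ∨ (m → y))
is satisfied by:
  {y: True, m: False}
  {m: False, y: False}
  {m: True, y: True}


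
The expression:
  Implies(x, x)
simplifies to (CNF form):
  True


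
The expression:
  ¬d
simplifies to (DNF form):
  ¬d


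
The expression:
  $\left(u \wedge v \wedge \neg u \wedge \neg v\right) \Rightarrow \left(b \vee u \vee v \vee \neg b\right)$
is always true.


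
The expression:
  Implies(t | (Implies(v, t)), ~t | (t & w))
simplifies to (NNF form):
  w | ~t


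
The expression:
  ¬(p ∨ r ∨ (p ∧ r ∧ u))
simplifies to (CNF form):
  ¬p ∧ ¬r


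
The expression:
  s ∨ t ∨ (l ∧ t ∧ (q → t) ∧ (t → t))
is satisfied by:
  {t: True, s: True}
  {t: True, s: False}
  {s: True, t: False}


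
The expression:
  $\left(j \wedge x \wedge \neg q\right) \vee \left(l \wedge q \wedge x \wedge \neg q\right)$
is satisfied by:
  {j: True, x: True, q: False}


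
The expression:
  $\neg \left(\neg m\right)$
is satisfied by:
  {m: True}


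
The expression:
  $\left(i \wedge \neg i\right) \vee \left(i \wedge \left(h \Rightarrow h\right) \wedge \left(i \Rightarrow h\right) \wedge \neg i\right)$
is never true.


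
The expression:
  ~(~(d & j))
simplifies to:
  d & j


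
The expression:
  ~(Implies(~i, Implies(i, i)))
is never true.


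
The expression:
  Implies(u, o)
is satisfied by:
  {o: True, u: False}
  {u: False, o: False}
  {u: True, o: True}


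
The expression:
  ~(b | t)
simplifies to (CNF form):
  ~b & ~t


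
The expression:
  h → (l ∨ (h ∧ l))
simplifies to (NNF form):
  l ∨ ¬h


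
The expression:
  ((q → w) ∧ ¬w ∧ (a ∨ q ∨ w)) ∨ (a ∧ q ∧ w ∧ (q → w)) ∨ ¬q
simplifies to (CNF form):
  (a ∨ ¬q) ∧ (w ∨ ¬q)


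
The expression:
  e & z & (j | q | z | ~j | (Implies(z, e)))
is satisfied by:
  {z: True, e: True}


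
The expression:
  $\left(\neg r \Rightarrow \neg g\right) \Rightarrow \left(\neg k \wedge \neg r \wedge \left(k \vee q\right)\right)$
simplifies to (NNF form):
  $\neg r \wedge \left(g \vee q\right) \wedge \left(g \vee \neg k\right)$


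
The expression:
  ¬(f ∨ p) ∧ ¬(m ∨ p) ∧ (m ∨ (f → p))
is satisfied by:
  {p: False, f: False, m: False}


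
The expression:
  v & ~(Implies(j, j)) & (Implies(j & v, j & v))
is never true.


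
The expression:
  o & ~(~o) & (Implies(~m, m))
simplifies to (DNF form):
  m & o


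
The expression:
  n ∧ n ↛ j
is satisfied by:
  {n: True, j: False}


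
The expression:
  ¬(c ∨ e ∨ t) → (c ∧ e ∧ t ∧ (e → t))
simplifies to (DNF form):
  c ∨ e ∨ t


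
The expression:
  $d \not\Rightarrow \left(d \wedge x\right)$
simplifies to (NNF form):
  $d \wedge \neg x$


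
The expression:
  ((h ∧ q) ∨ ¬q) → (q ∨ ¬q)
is always true.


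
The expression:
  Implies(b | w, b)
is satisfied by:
  {b: True, w: False}
  {w: False, b: False}
  {w: True, b: True}


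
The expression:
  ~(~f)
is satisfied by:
  {f: True}


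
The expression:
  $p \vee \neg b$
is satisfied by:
  {p: True, b: False}
  {b: False, p: False}
  {b: True, p: True}


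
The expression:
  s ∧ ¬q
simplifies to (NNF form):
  s ∧ ¬q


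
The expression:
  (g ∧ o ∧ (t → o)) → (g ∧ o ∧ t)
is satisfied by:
  {t: True, g: False, o: False}
  {g: False, o: False, t: False}
  {t: True, o: True, g: False}
  {o: True, g: False, t: False}
  {t: True, g: True, o: False}
  {g: True, t: False, o: False}
  {t: True, o: True, g: True}


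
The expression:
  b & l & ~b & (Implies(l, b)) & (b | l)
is never true.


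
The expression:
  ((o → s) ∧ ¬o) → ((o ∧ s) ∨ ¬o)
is always true.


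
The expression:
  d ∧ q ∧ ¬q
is never true.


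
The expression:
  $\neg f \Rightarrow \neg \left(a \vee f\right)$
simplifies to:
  $f \vee \neg a$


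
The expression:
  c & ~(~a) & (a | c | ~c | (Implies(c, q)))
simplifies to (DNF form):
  a & c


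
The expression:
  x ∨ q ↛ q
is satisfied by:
  {x: True}


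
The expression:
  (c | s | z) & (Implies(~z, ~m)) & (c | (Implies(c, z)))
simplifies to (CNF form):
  (z | ~m) & (c | s | z) & (c | z | ~m) & (s | z | ~m)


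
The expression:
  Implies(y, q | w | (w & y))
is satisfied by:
  {q: True, w: True, y: False}
  {q: True, w: False, y: False}
  {w: True, q: False, y: False}
  {q: False, w: False, y: False}
  {y: True, q: True, w: True}
  {y: True, q: True, w: False}
  {y: True, w: True, q: False}


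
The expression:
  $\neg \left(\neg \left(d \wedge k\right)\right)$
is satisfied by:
  {d: True, k: True}


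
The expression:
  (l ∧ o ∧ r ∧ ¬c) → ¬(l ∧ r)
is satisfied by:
  {c: True, l: False, r: False, o: False}
  {o: False, l: False, c: False, r: False}
  {o: True, c: True, l: False, r: False}
  {o: True, l: False, c: False, r: False}
  {r: True, c: True, o: False, l: False}
  {r: True, o: False, l: False, c: False}
  {r: True, o: True, c: True, l: False}
  {r: True, o: True, l: False, c: False}
  {c: True, l: True, r: False, o: False}
  {l: True, r: False, c: False, o: False}
  {o: True, l: True, c: True, r: False}
  {o: True, l: True, r: False, c: False}
  {c: True, l: True, r: True, o: False}
  {l: True, r: True, o: False, c: False}
  {o: True, l: True, r: True, c: True}


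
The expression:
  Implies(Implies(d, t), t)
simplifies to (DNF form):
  d | t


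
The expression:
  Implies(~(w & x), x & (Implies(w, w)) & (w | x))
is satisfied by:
  {x: True}


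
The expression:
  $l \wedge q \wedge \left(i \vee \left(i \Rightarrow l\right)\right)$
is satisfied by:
  {q: True, l: True}


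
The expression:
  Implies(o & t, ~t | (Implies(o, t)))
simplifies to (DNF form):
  True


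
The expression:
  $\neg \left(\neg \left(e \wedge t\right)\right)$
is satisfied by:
  {t: True, e: True}


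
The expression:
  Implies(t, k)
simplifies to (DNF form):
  k | ~t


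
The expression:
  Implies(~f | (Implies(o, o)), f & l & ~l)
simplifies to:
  False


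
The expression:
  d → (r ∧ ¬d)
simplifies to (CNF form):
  ¬d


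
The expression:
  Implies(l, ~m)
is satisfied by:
  {l: False, m: False}
  {m: True, l: False}
  {l: True, m: False}


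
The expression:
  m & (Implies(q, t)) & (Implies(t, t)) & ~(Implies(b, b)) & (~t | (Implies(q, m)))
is never true.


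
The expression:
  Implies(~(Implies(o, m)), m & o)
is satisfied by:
  {m: True, o: False}
  {o: False, m: False}
  {o: True, m: True}


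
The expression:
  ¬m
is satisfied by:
  {m: False}


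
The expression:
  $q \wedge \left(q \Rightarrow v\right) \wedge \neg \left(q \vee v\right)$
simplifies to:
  $\text{False}$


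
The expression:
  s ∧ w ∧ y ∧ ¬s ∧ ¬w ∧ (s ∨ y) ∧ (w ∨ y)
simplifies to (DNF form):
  False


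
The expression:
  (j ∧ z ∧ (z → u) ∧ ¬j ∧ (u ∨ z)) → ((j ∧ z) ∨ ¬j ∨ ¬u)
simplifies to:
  True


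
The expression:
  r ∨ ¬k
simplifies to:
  r ∨ ¬k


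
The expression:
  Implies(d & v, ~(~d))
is always true.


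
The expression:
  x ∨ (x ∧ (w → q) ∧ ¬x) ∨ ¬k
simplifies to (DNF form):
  x ∨ ¬k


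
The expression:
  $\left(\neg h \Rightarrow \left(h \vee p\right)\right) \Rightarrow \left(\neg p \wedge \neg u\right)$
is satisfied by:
  {p: False, h: False, u: False}
  {u: True, p: False, h: False}
  {h: True, p: False, u: False}


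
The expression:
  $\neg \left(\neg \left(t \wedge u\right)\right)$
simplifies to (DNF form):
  $t \wedge u$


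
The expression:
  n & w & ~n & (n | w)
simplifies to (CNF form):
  False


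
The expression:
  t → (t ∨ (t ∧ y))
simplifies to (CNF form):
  True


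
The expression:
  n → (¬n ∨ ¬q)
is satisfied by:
  {q: False, n: False}
  {n: True, q: False}
  {q: True, n: False}


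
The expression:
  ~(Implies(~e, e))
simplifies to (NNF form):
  ~e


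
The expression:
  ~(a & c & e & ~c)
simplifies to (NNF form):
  True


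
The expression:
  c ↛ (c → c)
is never true.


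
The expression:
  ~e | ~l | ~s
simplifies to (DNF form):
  ~e | ~l | ~s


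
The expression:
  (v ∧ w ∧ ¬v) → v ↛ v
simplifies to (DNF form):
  True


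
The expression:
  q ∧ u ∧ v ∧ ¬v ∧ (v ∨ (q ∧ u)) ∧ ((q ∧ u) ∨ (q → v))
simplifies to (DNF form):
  False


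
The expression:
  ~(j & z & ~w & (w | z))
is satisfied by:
  {w: True, z: False, j: False}
  {w: False, z: False, j: False}
  {j: True, w: True, z: False}
  {j: True, w: False, z: False}
  {z: True, w: True, j: False}
  {z: True, w: False, j: False}
  {z: True, j: True, w: True}


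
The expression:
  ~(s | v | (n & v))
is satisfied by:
  {v: False, s: False}


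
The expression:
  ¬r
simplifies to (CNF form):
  ¬r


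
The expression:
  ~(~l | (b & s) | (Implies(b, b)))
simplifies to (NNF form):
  False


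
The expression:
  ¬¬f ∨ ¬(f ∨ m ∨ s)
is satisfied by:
  {f: True, m: False, s: False}
  {f: True, s: True, m: False}
  {f: True, m: True, s: False}
  {f: True, s: True, m: True}
  {s: False, m: False, f: False}


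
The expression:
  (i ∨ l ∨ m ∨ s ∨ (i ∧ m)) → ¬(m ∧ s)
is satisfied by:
  {s: False, m: False}
  {m: True, s: False}
  {s: True, m: False}


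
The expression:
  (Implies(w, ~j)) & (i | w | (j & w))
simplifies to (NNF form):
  (i & ~w) | (w & ~j)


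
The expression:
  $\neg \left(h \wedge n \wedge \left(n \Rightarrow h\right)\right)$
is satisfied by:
  {h: False, n: False}
  {n: True, h: False}
  {h: True, n: False}


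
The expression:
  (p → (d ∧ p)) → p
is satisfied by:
  {p: True}


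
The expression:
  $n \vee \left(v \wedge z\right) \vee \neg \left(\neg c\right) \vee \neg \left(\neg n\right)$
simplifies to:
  $c \vee n \vee \left(v \wedge z\right)$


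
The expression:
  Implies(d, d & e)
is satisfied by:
  {e: True, d: False}
  {d: False, e: False}
  {d: True, e: True}


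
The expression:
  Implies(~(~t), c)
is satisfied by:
  {c: True, t: False}
  {t: False, c: False}
  {t: True, c: True}


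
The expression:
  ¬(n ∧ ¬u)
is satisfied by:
  {u: True, n: False}
  {n: False, u: False}
  {n: True, u: True}


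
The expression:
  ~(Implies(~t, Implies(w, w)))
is never true.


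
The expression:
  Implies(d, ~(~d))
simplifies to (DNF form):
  True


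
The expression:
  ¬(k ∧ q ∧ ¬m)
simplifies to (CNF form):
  m ∨ ¬k ∨ ¬q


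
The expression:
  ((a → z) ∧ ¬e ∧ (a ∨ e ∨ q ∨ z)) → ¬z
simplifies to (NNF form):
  e ∨ ¬z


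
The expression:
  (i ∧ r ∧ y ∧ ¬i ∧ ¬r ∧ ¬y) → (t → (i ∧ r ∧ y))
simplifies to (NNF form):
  True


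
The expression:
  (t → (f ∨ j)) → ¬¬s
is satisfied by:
  {s: True, t: True, f: False, j: False}
  {s: True, f: False, t: False, j: False}
  {j: True, s: True, t: True, f: False}
  {j: True, s: True, f: False, t: False}
  {s: True, t: True, f: True, j: False}
  {s: True, f: True, t: False, j: False}
  {s: True, j: True, f: True, t: True}
  {s: True, j: True, f: True, t: False}
  {t: True, j: False, f: False, s: False}


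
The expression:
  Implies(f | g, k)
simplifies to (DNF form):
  k | (~f & ~g)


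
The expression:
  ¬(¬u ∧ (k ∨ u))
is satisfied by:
  {u: True, k: False}
  {k: False, u: False}
  {k: True, u: True}


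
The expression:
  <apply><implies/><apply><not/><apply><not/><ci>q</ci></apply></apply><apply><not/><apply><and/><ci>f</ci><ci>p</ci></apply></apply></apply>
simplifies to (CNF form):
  <apply><or/><apply><not/><ci>f</ci></apply><apply><not/><ci>p</ci></apply><apply><not/><ci>q</ci></apply></apply>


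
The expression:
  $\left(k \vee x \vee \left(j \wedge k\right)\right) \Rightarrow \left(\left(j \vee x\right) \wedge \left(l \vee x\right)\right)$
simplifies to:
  $x \vee \left(j \wedge l\right) \vee \neg k$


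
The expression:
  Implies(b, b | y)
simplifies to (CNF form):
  True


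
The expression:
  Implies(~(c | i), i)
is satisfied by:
  {i: True, c: True}
  {i: True, c: False}
  {c: True, i: False}


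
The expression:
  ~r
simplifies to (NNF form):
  ~r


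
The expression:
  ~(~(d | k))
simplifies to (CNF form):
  d | k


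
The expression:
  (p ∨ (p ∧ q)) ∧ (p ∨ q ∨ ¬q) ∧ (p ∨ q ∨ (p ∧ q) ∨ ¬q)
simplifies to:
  p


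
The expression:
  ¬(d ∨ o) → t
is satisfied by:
  {d: True, t: True, o: True}
  {d: True, t: True, o: False}
  {d: True, o: True, t: False}
  {d: True, o: False, t: False}
  {t: True, o: True, d: False}
  {t: True, o: False, d: False}
  {o: True, t: False, d: False}


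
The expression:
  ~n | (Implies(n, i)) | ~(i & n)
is always true.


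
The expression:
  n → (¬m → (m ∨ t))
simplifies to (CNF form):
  m ∨ t ∨ ¬n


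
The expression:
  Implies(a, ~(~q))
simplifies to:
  q | ~a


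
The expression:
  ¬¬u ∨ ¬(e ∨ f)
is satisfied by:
  {u: True, f: False, e: False}
  {u: True, e: True, f: False}
  {u: True, f: True, e: False}
  {u: True, e: True, f: True}
  {e: False, f: False, u: False}


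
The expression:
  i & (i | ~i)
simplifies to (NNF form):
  i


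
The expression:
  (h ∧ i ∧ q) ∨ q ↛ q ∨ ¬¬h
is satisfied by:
  {h: True}


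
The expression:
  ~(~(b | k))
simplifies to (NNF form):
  b | k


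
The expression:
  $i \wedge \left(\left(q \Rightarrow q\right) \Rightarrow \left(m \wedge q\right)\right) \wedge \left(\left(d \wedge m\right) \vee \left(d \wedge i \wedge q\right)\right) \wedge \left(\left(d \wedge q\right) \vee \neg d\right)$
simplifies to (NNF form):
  $d \wedge i \wedge m \wedge q$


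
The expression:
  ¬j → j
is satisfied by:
  {j: True}


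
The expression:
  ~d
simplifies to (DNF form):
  ~d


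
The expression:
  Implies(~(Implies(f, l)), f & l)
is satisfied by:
  {l: True, f: False}
  {f: False, l: False}
  {f: True, l: True}


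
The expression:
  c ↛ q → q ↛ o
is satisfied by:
  {q: True, c: False}
  {c: False, q: False}
  {c: True, q: True}


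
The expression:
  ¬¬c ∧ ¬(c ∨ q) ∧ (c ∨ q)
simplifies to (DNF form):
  False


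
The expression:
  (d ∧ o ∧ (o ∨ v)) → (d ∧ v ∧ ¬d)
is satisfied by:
  {o: False, d: False}
  {d: True, o: False}
  {o: True, d: False}


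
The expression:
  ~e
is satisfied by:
  {e: False}


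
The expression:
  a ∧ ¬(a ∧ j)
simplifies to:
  a ∧ ¬j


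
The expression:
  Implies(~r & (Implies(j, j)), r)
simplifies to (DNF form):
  r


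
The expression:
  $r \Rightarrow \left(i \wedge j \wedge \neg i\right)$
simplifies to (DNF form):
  $\neg r$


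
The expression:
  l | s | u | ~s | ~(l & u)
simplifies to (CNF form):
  True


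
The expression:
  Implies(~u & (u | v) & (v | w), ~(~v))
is always true.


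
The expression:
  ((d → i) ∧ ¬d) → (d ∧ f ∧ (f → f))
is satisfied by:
  {d: True}


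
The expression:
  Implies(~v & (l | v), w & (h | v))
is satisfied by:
  {v: True, h: True, w: True, l: False}
  {v: True, h: True, w: False, l: False}
  {v: True, w: True, l: False, h: False}
  {v: True, w: False, l: False, h: False}
  {h: True, w: True, l: False, v: False}
  {h: True, w: False, l: False, v: False}
  {w: True, h: False, l: False, v: False}
  {w: False, h: False, l: False, v: False}
  {v: True, h: True, l: True, w: True}
  {v: True, h: True, l: True, w: False}
  {v: True, l: True, w: True, h: False}
  {v: True, l: True, w: False, h: False}
  {h: True, l: True, w: True, v: False}


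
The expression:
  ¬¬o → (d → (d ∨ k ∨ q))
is always true.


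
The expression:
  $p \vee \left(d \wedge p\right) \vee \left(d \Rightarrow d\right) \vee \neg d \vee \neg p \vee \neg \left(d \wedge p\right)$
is always true.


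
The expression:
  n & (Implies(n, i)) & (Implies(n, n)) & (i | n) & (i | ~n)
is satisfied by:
  {i: True, n: True}


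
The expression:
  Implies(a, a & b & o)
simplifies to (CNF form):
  (b | ~a) & (o | ~a)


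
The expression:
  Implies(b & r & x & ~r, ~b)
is always true.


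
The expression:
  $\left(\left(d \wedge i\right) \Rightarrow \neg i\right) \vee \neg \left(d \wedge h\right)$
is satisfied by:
  {h: False, d: False, i: False}
  {i: True, h: False, d: False}
  {d: True, h: False, i: False}
  {i: True, d: True, h: False}
  {h: True, i: False, d: False}
  {i: True, h: True, d: False}
  {d: True, h: True, i: False}


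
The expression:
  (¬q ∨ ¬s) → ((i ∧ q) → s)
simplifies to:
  s ∨ ¬i ∨ ¬q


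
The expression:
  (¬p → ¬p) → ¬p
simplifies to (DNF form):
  ¬p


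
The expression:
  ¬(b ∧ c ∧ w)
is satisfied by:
  {w: False, c: False, b: False}
  {b: True, w: False, c: False}
  {c: True, w: False, b: False}
  {b: True, c: True, w: False}
  {w: True, b: False, c: False}
  {b: True, w: True, c: False}
  {c: True, w: True, b: False}


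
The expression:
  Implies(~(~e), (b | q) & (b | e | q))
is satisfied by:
  {b: True, q: True, e: False}
  {b: True, e: False, q: False}
  {q: True, e: False, b: False}
  {q: False, e: False, b: False}
  {b: True, q: True, e: True}
  {b: True, e: True, q: False}
  {q: True, e: True, b: False}


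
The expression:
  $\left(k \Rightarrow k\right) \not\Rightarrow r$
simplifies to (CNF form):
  $\neg r$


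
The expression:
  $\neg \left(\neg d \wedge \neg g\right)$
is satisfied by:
  {d: True, g: True}
  {d: True, g: False}
  {g: True, d: False}


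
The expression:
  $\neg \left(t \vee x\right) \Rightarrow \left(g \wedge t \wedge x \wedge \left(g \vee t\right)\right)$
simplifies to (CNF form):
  $t \vee x$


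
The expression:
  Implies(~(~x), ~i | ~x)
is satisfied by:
  {x: False, i: False}
  {i: True, x: False}
  {x: True, i: False}


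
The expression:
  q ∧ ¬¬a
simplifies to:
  a ∧ q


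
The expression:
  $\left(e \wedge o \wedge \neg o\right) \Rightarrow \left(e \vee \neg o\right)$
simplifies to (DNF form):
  $\text{True}$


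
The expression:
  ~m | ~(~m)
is always true.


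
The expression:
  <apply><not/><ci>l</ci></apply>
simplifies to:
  <apply><not/><ci>l</ci></apply>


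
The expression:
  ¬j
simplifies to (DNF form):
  ¬j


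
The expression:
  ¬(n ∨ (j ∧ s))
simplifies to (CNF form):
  ¬n ∧ (¬j ∨ ¬s)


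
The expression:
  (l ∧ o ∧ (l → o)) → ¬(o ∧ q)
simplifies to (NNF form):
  ¬l ∨ ¬o ∨ ¬q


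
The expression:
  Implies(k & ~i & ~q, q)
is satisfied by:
  {i: True, q: True, k: False}
  {i: True, k: False, q: False}
  {q: True, k: False, i: False}
  {q: False, k: False, i: False}
  {i: True, q: True, k: True}
  {i: True, k: True, q: False}
  {q: True, k: True, i: False}


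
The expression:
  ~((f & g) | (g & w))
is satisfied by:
  {w: False, g: False, f: False}
  {f: True, w: False, g: False}
  {w: True, f: False, g: False}
  {f: True, w: True, g: False}
  {g: True, f: False, w: False}


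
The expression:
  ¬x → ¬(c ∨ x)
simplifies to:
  x ∨ ¬c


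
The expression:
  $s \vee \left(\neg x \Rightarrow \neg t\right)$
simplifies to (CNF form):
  $s \vee x \vee \neg t$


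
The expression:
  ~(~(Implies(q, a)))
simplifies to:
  a | ~q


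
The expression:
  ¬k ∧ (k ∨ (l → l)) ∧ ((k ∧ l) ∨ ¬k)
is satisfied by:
  {k: False}


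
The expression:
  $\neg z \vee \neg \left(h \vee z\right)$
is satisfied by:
  {z: False}


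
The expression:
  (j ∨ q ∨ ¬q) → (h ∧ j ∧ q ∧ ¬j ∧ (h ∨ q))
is never true.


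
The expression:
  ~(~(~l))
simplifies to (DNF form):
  ~l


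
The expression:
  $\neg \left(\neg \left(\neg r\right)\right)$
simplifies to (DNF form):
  $\neg r$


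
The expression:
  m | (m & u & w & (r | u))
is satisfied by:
  {m: True}


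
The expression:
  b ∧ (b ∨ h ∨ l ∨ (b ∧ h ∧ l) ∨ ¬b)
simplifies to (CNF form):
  b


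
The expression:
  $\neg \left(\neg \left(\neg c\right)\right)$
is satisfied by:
  {c: False}


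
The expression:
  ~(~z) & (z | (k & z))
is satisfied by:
  {z: True}


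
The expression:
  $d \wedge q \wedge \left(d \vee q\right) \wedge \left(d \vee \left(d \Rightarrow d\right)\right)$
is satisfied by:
  {d: True, q: True}


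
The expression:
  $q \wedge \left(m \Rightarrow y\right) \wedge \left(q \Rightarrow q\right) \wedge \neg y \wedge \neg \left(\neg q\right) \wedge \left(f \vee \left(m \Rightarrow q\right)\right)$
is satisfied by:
  {q: True, y: False, m: False}


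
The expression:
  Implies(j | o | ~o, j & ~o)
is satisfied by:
  {j: True, o: False}


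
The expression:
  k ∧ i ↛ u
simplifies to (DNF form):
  i ∧ k ∧ ¬u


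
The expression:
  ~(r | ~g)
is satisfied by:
  {g: True, r: False}


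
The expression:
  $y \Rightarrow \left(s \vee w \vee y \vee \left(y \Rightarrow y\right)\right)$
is always true.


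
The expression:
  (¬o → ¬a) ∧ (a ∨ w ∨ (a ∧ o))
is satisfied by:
  {w: True, o: True, a: False}
  {w: True, o: False, a: False}
  {a: True, w: True, o: True}
  {a: True, o: True, w: False}


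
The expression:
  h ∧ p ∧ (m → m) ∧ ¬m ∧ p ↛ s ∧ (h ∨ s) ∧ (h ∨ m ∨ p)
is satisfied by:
  {p: True, h: True, s: False, m: False}


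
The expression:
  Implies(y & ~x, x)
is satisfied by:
  {x: True, y: False}
  {y: False, x: False}
  {y: True, x: True}


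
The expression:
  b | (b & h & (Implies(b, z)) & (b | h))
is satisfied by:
  {b: True}


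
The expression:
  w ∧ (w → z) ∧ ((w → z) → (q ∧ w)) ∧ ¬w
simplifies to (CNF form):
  False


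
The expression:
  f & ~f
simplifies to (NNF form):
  False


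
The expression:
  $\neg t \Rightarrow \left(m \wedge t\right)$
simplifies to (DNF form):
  $t$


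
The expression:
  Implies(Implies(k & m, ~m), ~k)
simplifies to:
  m | ~k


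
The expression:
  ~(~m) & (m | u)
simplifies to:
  m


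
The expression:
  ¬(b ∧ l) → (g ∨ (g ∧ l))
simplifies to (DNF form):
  g ∨ (b ∧ l)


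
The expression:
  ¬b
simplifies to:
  ¬b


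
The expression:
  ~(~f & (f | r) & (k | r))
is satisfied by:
  {f: True, r: False}
  {r: False, f: False}
  {r: True, f: True}


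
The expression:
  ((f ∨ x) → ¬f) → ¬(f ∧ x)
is always true.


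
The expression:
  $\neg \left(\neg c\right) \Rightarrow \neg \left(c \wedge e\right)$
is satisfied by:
  {c: False, e: False}
  {e: True, c: False}
  {c: True, e: False}


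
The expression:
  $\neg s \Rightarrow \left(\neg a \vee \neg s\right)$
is always true.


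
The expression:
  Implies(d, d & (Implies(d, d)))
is always true.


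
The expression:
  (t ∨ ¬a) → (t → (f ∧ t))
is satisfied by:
  {f: True, t: False}
  {t: False, f: False}
  {t: True, f: True}


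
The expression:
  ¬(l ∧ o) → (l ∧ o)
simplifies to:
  l ∧ o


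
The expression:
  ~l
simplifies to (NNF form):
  ~l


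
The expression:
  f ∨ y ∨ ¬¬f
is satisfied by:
  {y: True, f: True}
  {y: True, f: False}
  {f: True, y: False}


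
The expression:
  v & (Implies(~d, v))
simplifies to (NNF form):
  v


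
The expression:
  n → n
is always true.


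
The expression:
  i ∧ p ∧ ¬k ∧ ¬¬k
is never true.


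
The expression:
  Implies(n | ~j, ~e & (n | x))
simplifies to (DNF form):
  (j & ~n) | (n & ~e) | (x & ~e)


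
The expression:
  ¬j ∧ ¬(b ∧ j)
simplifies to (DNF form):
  ¬j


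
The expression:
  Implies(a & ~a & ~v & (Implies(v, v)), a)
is always true.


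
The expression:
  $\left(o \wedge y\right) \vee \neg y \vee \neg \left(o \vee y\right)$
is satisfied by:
  {o: True, y: False}
  {y: False, o: False}
  {y: True, o: True}


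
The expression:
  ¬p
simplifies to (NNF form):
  ¬p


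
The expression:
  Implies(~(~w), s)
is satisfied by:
  {s: True, w: False}
  {w: False, s: False}
  {w: True, s: True}


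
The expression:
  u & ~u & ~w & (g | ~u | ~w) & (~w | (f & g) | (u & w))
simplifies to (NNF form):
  False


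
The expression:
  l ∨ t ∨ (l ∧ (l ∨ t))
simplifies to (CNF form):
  l ∨ t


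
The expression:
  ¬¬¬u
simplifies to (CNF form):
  ¬u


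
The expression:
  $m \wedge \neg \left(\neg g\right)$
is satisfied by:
  {m: True, g: True}


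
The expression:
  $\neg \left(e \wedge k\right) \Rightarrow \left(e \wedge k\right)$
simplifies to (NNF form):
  $e \wedge k$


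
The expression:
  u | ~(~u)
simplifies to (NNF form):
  u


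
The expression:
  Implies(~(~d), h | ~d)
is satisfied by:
  {h: True, d: False}
  {d: False, h: False}
  {d: True, h: True}


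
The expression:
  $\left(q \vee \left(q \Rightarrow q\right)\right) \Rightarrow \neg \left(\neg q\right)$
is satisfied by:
  {q: True}


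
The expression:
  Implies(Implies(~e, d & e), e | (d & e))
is always true.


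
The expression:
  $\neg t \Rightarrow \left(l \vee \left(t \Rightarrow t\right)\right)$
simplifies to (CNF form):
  $\text{True}$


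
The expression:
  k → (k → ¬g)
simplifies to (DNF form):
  ¬g ∨ ¬k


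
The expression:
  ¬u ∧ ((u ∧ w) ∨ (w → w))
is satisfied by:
  {u: False}


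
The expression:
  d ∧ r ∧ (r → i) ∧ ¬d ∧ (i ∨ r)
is never true.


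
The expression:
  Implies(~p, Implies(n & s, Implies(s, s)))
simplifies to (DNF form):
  True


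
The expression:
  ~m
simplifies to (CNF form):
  ~m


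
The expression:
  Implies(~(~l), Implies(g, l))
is always true.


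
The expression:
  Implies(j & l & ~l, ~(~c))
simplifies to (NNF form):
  True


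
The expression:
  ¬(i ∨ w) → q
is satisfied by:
  {i: True, q: True, w: True}
  {i: True, q: True, w: False}
  {i: True, w: True, q: False}
  {i: True, w: False, q: False}
  {q: True, w: True, i: False}
  {q: True, w: False, i: False}
  {w: True, q: False, i: False}


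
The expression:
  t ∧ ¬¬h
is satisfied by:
  {t: True, h: True}


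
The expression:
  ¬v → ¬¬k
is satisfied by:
  {k: True, v: True}
  {k: True, v: False}
  {v: True, k: False}


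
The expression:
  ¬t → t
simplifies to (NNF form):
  t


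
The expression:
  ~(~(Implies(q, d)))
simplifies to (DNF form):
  d | ~q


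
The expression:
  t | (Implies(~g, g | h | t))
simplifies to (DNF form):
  g | h | t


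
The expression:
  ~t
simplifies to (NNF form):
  ~t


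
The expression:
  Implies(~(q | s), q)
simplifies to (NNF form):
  q | s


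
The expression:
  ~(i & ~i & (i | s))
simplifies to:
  True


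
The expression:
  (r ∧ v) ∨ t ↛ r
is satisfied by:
  {v: True, t: True, r: False}
  {t: True, r: False, v: False}
  {r: True, v: True, t: True}
  {r: True, v: True, t: False}


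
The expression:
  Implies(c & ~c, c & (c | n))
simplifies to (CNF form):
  True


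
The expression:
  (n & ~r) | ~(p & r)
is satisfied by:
  {p: False, r: False}
  {r: True, p: False}
  {p: True, r: False}


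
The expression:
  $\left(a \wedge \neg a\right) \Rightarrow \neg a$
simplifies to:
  $\text{True}$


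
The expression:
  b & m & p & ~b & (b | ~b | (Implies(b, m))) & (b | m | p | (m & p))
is never true.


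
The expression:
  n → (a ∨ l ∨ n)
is always true.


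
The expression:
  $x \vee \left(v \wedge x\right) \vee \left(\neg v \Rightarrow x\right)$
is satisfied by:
  {x: True, v: True}
  {x: True, v: False}
  {v: True, x: False}


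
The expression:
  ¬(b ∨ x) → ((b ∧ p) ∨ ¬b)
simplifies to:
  True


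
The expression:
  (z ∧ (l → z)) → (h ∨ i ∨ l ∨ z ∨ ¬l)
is always true.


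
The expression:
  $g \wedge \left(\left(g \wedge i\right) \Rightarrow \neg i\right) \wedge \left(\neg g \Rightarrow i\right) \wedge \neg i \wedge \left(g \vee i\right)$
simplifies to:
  $g \wedge \neg i$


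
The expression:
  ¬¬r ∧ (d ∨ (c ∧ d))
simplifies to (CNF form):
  d ∧ r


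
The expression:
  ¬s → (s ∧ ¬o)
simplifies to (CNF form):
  s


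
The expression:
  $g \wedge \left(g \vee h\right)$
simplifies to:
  $g$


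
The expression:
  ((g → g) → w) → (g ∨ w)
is always true.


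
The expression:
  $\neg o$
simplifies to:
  $\neg o$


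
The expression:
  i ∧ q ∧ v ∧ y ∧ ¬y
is never true.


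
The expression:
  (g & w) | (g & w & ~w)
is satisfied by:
  {w: True, g: True}


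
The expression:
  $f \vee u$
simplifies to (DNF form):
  $f \vee u$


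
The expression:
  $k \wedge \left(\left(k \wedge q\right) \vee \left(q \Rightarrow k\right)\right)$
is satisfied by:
  {k: True}


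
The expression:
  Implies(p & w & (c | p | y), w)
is always true.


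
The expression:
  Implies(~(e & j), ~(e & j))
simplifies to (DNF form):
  True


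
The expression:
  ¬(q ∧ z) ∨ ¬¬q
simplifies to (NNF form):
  True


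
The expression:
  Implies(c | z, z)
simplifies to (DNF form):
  z | ~c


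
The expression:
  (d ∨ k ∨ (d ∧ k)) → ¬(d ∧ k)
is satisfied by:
  {k: False, d: False}
  {d: True, k: False}
  {k: True, d: False}


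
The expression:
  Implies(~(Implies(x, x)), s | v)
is always true.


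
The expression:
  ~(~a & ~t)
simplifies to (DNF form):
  a | t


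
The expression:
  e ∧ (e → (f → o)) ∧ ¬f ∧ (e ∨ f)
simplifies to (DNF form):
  e ∧ ¬f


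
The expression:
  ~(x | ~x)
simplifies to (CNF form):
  False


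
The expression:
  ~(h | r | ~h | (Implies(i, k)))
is never true.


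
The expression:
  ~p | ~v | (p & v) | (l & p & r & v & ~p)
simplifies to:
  True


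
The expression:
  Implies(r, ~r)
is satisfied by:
  {r: False}


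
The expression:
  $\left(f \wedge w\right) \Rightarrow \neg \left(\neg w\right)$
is always true.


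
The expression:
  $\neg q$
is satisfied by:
  {q: False}


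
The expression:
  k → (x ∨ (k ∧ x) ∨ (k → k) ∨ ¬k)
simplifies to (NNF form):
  True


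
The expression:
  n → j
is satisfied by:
  {j: True, n: False}
  {n: False, j: False}
  {n: True, j: True}


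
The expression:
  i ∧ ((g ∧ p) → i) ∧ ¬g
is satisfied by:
  {i: True, g: False}


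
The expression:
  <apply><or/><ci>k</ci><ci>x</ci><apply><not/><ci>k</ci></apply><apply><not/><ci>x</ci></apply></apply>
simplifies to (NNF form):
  <true/>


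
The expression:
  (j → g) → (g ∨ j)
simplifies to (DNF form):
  g ∨ j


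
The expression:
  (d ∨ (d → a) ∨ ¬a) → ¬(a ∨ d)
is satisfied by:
  {d: False, a: False}


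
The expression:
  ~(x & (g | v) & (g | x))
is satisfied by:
  {v: False, x: False, g: False}
  {g: True, v: False, x: False}
  {v: True, g: False, x: False}
  {g: True, v: True, x: False}
  {x: True, g: False, v: False}


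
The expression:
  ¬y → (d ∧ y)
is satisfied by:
  {y: True}


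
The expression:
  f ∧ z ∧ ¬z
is never true.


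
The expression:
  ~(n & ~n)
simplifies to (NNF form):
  True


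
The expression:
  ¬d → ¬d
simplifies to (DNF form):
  True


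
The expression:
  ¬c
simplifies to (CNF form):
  ¬c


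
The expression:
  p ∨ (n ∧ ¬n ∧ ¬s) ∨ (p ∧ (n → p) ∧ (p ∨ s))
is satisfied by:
  {p: True}


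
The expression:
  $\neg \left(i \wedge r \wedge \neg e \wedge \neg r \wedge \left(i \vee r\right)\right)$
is always true.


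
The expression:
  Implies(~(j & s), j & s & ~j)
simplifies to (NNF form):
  j & s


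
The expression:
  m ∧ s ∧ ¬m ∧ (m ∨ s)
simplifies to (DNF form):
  False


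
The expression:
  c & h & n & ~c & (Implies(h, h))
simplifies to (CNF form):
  False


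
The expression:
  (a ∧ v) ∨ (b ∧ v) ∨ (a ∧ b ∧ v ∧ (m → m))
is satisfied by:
  {a: True, b: True, v: True}
  {a: True, v: True, b: False}
  {b: True, v: True, a: False}


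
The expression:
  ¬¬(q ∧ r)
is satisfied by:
  {r: True, q: True}


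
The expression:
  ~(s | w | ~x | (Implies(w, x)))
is never true.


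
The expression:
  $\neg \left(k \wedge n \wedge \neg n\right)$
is always true.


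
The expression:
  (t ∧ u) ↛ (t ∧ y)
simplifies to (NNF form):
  t ∧ u ∧ ¬y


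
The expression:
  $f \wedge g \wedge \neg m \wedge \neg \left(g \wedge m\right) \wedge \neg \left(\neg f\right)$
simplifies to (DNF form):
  $f \wedge g \wedge \neg m$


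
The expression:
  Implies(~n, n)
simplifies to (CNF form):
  n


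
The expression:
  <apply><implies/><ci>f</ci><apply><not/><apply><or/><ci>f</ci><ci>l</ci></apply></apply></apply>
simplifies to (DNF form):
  <apply><not/><ci>f</ci></apply>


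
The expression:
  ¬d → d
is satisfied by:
  {d: True}


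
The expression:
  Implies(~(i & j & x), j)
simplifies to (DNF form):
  j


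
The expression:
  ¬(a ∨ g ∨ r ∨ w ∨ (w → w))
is never true.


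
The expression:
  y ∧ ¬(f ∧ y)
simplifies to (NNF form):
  y ∧ ¬f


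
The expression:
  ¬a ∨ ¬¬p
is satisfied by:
  {p: True, a: False}
  {a: False, p: False}
  {a: True, p: True}


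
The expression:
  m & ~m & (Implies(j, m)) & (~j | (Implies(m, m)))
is never true.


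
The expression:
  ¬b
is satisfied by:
  {b: False}


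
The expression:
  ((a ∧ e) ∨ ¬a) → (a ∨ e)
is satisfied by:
  {a: True, e: True}
  {a: True, e: False}
  {e: True, a: False}


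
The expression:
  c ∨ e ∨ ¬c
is always true.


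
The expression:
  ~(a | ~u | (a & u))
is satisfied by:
  {u: True, a: False}


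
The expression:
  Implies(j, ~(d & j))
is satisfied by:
  {d: False, j: False}
  {j: True, d: False}
  {d: True, j: False}


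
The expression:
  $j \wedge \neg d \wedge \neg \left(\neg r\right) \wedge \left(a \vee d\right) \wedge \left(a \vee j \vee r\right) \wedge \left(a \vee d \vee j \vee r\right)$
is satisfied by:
  {r: True, j: True, a: True, d: False}


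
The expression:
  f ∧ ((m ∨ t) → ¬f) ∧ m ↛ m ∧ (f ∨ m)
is never true.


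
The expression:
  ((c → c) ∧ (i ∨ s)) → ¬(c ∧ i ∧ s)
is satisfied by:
  {s: False, c: False, i: False}
  {i: True, s: False, c: False}
  {c: True, s: False, i: False}
  {i: True, c: True, s: False}
  {s: True, i: False, c: False}
  {i: True, s: True, c: False}
  {c: True, s: True, i: False}


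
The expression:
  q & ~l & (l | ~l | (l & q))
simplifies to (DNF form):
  q & ~l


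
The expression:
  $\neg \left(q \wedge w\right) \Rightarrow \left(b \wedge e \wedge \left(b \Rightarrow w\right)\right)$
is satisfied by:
  {b: True, q: True, w: True, e: True}
  {b: True, q: True, w: True, e: False}
  {q: True, w: True, e: True, b: False}
  {q: True, w: True, e: False, b: False}
  {b: True, w: True, e: True, q: False}


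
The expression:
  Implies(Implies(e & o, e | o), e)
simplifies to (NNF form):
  e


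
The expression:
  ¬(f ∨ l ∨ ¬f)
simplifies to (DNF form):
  False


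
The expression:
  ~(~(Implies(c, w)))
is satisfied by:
  {w: True, c: False}
  {c: False, w: False}
  {c: True, w: True}


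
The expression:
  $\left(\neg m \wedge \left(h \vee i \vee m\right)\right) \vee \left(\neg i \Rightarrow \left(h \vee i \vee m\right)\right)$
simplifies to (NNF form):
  $h \vee i \vee m$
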